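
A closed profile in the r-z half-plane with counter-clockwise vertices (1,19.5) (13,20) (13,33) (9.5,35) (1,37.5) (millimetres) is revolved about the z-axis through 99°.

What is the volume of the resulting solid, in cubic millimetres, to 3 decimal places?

Profile (r,z), 5 vertices: (1,19.5) (13,20) (13,33) (9.5,35) (1,37.5)
edge 0: (1,19.5)→(13,20)  cross = 1·20 − 13·19.5 = -233.5000; (r_i+r_j)·cross = 14·-233.5000 = -3269.0000
edge 1: (13,20)→(13,33)  cross = 13·33 − 13·20 = 169.0000; (r_i+r_j)·cross = 26·169.0000 = 4394.0000
edge 2: (13,33)→(9.5,35)  cross = 13·35 − 9.5·33 = 141.5000; (r_i+r_j)·cross = 22.5·141.5000 = 3183.7500
edge 3: (9.5,35)→(1,37.5)  cross = 9.5·37.5 − 1·35 = 321.2500; (r_i+r_j)·cross = 10.5·321.2500 = 3373.1250
edge 4: (1,37.5)→(1,19.5)  cross = 1·19.5 − 1·37.5 = -18.0000; (r_i+r_j)·cross = 2·-18.0000 = -36.0000
Σcross = 380.2500 → A = |Σcross|/2 = 190.1250 mm²
Σ(r_i+r_j)·cross = 7645.8750 → first moment M = |Σ|/6 = 1274.3125
R_c = M/A = 1274.3125/190.1250 = 6.7025 mm
θ = 99° = 1.727876 rad
V = θ·R_c·A = 1.727876·6.7025·190.1250 = 2201.854 mm³

Volume = 2201.854 mm³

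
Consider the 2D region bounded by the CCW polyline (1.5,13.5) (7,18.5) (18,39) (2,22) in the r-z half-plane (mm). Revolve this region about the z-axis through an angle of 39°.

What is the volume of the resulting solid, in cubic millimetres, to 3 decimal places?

Profile (r,z), 4 vertices: (1.5,13.5) (7,18.5) (18,39) (2,22)
edge 0: (1.5,13.5)→(7,18.5)  cross = 1.5·18.5 − 7·13.5 = -66.7500; (r_i+r_j)·cross = 8.5·-66.7500 = -567.3750
edge 1: (7,18.5)→(18,39)  cross = 7·39 − 18·18.5 = -60.0000; (r_i+r_j)·cross = 25·-60.0000 = -1500.0000
edge 2: (18,39)→(2,22)  cross = 18·22 − 2·39 = 318.0000; (r_i+r_j)·cross = 20·318.0000 = 6360.0000
edge 3: (2,22)→(1.5,13.5)  cross = 2·13.5 − 1.5·22 = -6.0000; (r_i+r_j)·cross = 3.5·-6.0000 = -21.0000
Σcross = 185.2500 → A = |Σcross|/2 = 92.6250 mm²
Σ(r_i+r_j)·cross = 4271.6250 → first moment M = |Σ|/6 = 711.9375
R_c = M/A = 711.9375/92.6250 = 7.6862 mm
θ = 39° = 0.680678 rad
V = θ·R_c·A = 0.680678·7.6862·92.6250 = 484.600 mm³

Volume = 484.600 mm³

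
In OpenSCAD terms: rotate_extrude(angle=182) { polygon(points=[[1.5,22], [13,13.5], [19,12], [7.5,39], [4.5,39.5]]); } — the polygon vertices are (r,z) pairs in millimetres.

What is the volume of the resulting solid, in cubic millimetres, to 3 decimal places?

Volume = 6283.976 mm³

Profile (r,z), 5 vertices: (1.5,22) (13,13.5) (19,12) (7.5,39) (4.5,39.5)
edge 0: (1.5,22)→(13,13.5)  cross = 1.5·13.5 − 13·22 = -265.7500; (r_i+r_j)·cross = 14.5·-265.7500 = -3853.3750
edge 1: (13,13.5)→(19,12)  cross = 13·12 − 19·13.5 = -100.5000; (r_i+r_j)·cross = 32·-100.5000 = -3216.0000
edge 2: (19,12)→(7.5,39)  cross = 19·39 − 7.5·12 = 651.0000; (r_i+r_j)·cross = 26.5·651.0000 = 17251.5000
edge 3: (7.5,39)→(4.5,39.5)  cross = 7.5·39.5 − 4.5·39 = 120.7500; (r_i+r_j)·cross = 12·120.7500 = 1449.0000
edge 4: (4.5,39.5)→(1.5,22)  cross = 4.5·22 − 1.5·39.5 = 39.7500; (r_i+r_j)·cross = 6·39.7500 = 238.5000
Σcross = 445.2500 → A = |Σcross|/2 = 222.6250 mm²
Σ(r_i+r_j)·cross = 11869.6250 → first moment M = |Σ|/6 = 1978.2708
R_c = M/A = 1978.2708/222.6250 = 8.8861 mm
θ = 182° = 3.176499 rad
V = θ·R_c·A = 3.176499·8.8861·222.6250 = 6283.976 mm³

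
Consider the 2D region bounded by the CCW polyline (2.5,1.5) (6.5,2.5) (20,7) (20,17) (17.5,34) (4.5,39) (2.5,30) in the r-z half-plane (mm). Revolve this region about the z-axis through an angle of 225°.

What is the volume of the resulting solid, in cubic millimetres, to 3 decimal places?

Volume = 22088.178 mm³

Profile (r,z), 7 vertices: (2.5,1.5) (6.5,2.5) (20,7) (20,17) (17.5,34) (4.5,39) (2.5,30)
edge 0: (2.5,1.5)→(6.5,2.5)  cross = 2.5·2.5 − 6.5·1.5 = -3.5000; (r_i+r_j)·cross = 9·-3.5000 = -31.5000
edge 1: (6.5,2.5)→(20,7)  cross = 6.5·7 − 20·2.5 = -4.5000; (r_i+r_j)·cross = 26.5·-4.5000 = -119.2500
edge 2: (20,7)→(20,17)  cross = 20·17 − 20·7 = 200.0000; (r_i+r_j)·cross = 40·200.0000 = 8000.0000
edge 3: (20,17)→(17.5,34)  cross = 20·34 − 17.5·17 = 382.5000; (r_i+r_j)·cross = 37.5·382.5000 = 14343.7500
edge 4: (17.5,34)→(4.5,39)  cross = 17.5·39 − 4.5·34 = 529.5000; (r_i+r_j)·cross = 22·529.5000 = 11649.0000
edge 5: (4.5,39)→(2.5,30)  cross = 4.5·30 − 2.5·39 = 37.5000; (r_i+r_j)·cross = 7·37.5000 = 262.5000
edge 6: (2.5,30)→(2.5,1.5)  cross = 2.5·1.5 − 2.5·30 = -71.2500; (r_i+r_j)·cross = 5·-71.2500 = -356.2500
Σcross = 1070.2500 → A = |Σcross|/2 = 535.1250 mm²
Σ(r_i+r_j)·cross = 33748.2500 → first moment M = |Σ|/6 = 5624.7083
R_c = M/A = 5624.7083/535.1250 = 10.5110 mm
θ = 225° = 3.926991 rad
V = θ·R_c·A = 3.926991·10.5110·535.1250 = 22088.178 mm³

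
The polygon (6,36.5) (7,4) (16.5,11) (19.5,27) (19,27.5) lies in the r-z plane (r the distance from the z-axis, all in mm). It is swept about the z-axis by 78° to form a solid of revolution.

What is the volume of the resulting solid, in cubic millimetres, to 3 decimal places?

Profile (r,z), 5 vertices: (6,36.5) (7,4) (16.5,11) (19.5,27) (19,27.5)
edge 0: (6,36.5)→(7,4)  cross = 6·4 − 7·36.5 = -231.5000; (r_i+r_j)·cross = 13·-231.5000 = -3009.5000
edge 1: (7,4)→(16.5,11)  cross = 7·11 − 16.5·4 = 11.0000; (r_i+r_j)·cross = 23.5·11.0000 = 258.5000
edge 2: (16.5,11)→(19.5,27)  cross = 16.5·27 − 19.5·11 = 231.0000; (r_i+r_j)·cross = 36·231.0000 = 8316.0000
edge 3: (19.5,27)→(19,27.5)  cross = 19.5·27.5 − 19·27 = 23.2500; (r_i+r_j)·cross = 38.5·23.2500 = 895.1250
edge 4: (19,27.5)→(6,36.5)  cross = 19·36.5 − 6·27.5 = 528.5000; (r_i+r_j)·cross = 25·528.5000 = 13212.5000
Σcross = 562.2500 → A = |Σcross|/2 = 281.1250 mm²
Σ(r_i+r_j)·cross = 19672.6250 → first moment M = |Σ|/6 = 3278.7708
R_c = M/A = 3278.7708/281.1250 = 11.6630 mm
θ = 78° = 1.361357 rad
V = θ·R_c·A = 1.361357·11.6630·281.1250 = 4463.577 mm³

Volume = 4463.577 mm³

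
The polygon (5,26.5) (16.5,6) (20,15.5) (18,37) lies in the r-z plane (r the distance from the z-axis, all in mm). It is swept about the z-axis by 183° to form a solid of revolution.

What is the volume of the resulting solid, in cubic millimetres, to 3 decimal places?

Profile (r,z), 4 vertices: (5,26.5) (16.5,6) (20,15.5) (18,37)
edge 0: (5,26.5)→(16.5,6)  cross = 5·6 − 16.5·26.5 = -407.2500; (r_i+r_j)·cross = 21.5·-407.2500 = -8755.8750
edge 1: (16.5,6)→(20,15.5)  cross = 16.5·15.5 − 20·6 = 135.7500; (r_i+r_j)·cross = 36.5·135.7500 = 4954.8750
edge 2: (20,15.5)→(18,37)  cross = 20·37 − 18·15.5 = 461.0000; (r_i+r_j)·cross = 38·461.0000 = 17518.0000
edge 3: (18,37)→(5,26.5)  cross = 18·26.5 − 5·37 = 292.0000; (r_i+r_j)·cross = 23·292.0000 = 6716.0000
Σcross = 481.5000 → A = |Σcross|/2 = 240.7500 mm²
Σ(r_i+r_j)·cross = 20433.0000 → first moment M = |Σ|/6 = 3405.5000
R_c = M/A = 3405.5000/240.7500 = 14.1454 mm
θ = 183° = 3.193953 rad
V = θ·R_c·A = 3.193953·14.1454·240.7500 = 10877.005 mm³

Volume = 10877.005 mm³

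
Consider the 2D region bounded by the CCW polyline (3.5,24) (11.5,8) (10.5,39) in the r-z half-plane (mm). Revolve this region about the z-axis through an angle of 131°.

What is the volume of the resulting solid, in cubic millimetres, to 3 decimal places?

Profile (r,z), 3 vertices: (3.5,24) (11.5,8) (10.5,39)
edge 0: (3.5,24)→(11.5,8)  cross = 3.5·8 − 11.5·24 = -248.0000; (r_i+r_j)·cross = 15·-248.0000 = -3720.0000
edge 1: (11.5,8)→(10.5,39)  cross = 11.5·39 − 10.5·8 = 364.5000; (r_i+r_j)·cross = 22·364.5000 = 8019.0000
edge 2: (10.5,39)→(3.5,24)  cross = 10.5·24 − 3.5·39 = 115.5000; (r_i+r_j)·cross = 14·115.5000 = 1617.0000
Σcross = 232.0000 → A = |Σcross|/2 = 116.0000 mm²
Σ(r_i+r_j)·cross = 5916.0000 → first moment M = |Σ|/6 = 986.0000
R_c = M/A = 986.0000/116.0000 = 8.5000 mm
θ = 131° = 2.286381 rad
V = θ·R_c·A = 2.286381·8.5000·116.0000 = 2254.372 mm³

Volume = 2254.372 mm³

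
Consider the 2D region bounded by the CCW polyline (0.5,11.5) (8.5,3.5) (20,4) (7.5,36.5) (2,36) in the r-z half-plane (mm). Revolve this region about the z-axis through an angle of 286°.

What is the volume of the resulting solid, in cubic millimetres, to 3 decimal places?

Profile (r,z), 5 vertices: (0.5,11.5) (8.5,3.5) (20,4) (7.5,36.5) (2,36)
edge 0: (0.5,11.5)→(8.5,3.5)  cross = 0.5·3.5 − 8.5·11.5 = -96.0000; (r_i+r_j)·cross = 9·-96.0000 = -864.0000
edge 1: (8.5,3.5)→(20,4)  cross = 8.5·4 − 20·3.5 = -36.0000; (r_i+r_j)·cross = 28.5·-36.0000 = -1026.0000
edge 2: (20,4)→(7.5,36.5)  cross = 20·36.5 − 7.5·4 = 700.0000; (r_i+r_j)·cross = 27.5·700.0000 = 19250.0000
edge 3: (7.5,36.5)→(2,36)  cross = 7.5·36 − 2·36.5 = 197.0000; (r_i+r_j)·cross = 9.5·197.0000 = 1871.5000
edge 4: (2,36)→(0.5,11.5)  cross = 2·11.5 − 0.5·36 = 5.0000; (r_i+r_j)·cross = 2.5·5.0000 = 12.5000
Σcross = 770.0000 → A = |Σcross|/2 = 385.0000 mm²
Σ(r_i+r_j)·cross = 19244.0000 → first moment M = |Σ|/6 = 3207.3333
R_c = M/A = 3207.3333/385.0000 = 8.3307 mm
θ = 286° = 4.991642 rad
V = θ·R_c·A = 4.991642·8.3307·385.0000 = 16009.859 mm³

Volume = 16009.859 mm³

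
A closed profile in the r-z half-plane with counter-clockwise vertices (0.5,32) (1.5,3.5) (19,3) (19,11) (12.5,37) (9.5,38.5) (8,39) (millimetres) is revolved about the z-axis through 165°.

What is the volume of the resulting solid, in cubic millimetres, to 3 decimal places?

Volume = 13527.469 mm³

Profile (r,z), 7 vertices: (0.5,32) (1.5,3.5) (19,3) (19,11) (12.5,37) (9.5,38.5) (8,39)
edge 0: (0.5,32)→(1.5,3.5)  cross = 0.5·3.5 − 1.5·32 = -46.2500; (r_i+r_j)·cross = 2·-46.2500 = -92.5000
edge 1: (1.5,3.5)→(19,3)  cross = 1.5·3 − 19·3.5 = -62.0000; (r_i+r_j)·cross = 20.5·-62.0000 = -1271.0000
edge 2: (19,3)→(19,11)  cross = 19·11 − 19·3 = 152.0000; (r_i+r_j)·cross = 38·152.0000 = 5776.0000
edge 3: (19,11)→(12.5,37)  cross = 19·37 − 12.5·11 = 565.5000; (r_i+r_j)·cross = 31.5·565.5000 = 17813.2500
edge 4: (12.5,37)→(9.5,38.5)  cross = 12.5·38.5 − 9.5·37 = 129.7500; (r_i+r_j)·cross = 22·129.7500 = 2854.5000
edge 5: (9.5,38.5)→(8,39)  cross = 9.5·39 − 8·38.5 = 62.5000; (r_i+r_j)·cross = 17.5·62.5000 = 1093.7500
edge 6: (8,39)→(0.5,32)  cross = 8·32 − 0.5·39 = 236.5000; (r_i+r_j)·cross = 8.5·236.5000 = 2010.2500
Σcross = 1038.0000 → A = |Σcross|/2 = 519.0000 mm²
Σ(r_i+r_j)·cross = 28184.2500 → first moment M = |Σ|/6 = 4697.3750
R_c = M/A = 4697.3750/519.0000 = 9.0508 mm
θ = 165° = 2.879793 rad
V = θ·R_c·A = 2.879793·9.0508·519.0000 = 13527.469 mm³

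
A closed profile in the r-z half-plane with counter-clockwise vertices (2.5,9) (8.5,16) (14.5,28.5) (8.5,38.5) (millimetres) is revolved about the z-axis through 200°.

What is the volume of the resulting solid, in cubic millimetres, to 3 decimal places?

Profile (r,z), 4 vertices: (2.5,9) (8.5,16) (14.5,28.5) (8.5,38.5)
edge 0: (2.5,9)→(8.5,16)  cross = 2.5·16 − 8.5·9 = -36.5000; (r_i+r_j)·cross = 11·-36.5000 = -401.5000
edge 1: (8.5,16)→(14.5,28.5)  cross = 8.5·28.5 − 14.5·16 = 10.2500; (r_i+r_j)·cross = 23·10.2500 = 235.7500
edge 2: (14.5,28.5)→(8.5,38.5)  cross = 14.5·38.5 − 8.5·28.5 = 316.0000; (r_i+r_j)·cross = 23·316.0000 = 7268.0000
edge 3: (8.5,38.5)→(2.5,9)  cross = 8.5·9 − 2.5·38.5 = -19.7500; (r_i+r_j)·cross = 11·-19.7500 = -217.2500
Σcross = 270.0000 → A = |Σcross|/2 = 135.0000 mm²
Σ(r_i+r_j)·cross = 6885.0000 → first moment M = |Σ|/6 = 1147.5000
R_c = M/A = 1147.5000/135.0000 = 8.5000 mm
θ = 200° = 3.490659 rad
V = θ·R_c·A = 3.490659·8.5000·135.0000 = 4005.531 mm³

Volume = 4005.531 mm³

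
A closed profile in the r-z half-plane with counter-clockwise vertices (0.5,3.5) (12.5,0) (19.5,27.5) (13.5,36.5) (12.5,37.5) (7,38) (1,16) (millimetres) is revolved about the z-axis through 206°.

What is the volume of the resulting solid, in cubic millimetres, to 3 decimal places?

Profile (r,z), 7 vertices: (0.5,3.5) (12.5,0) (19.5,27.5) (13.5,36.5) (12.5,37.5) (7,38) (1,16)
edge 0: (0.5,3.5)→(12.5,0)  cross = 0.5·0 − 12.5·3.5 = -43.7500; (r_i+r_j)·cross = 13·-43.7500 = -568.7500
edge 1: (12.5,0)→(19.5,27.5)  cross = 12.5·27.5 − 19.5·0 = 343.7500; (r_i+r_j)·cross = 32·343.7500 = 11000.0000
edge 2: (19.5,27.5)→(13.5,36.5)  cross = 19.5·36.5 − 13.5·27.5 = 340.5000; (r_i+r_j)·cross = 33·340.5000 = 11236.5000
edge 3: (13.5,36.5)→(12.5,37.5)  cross = 13.5·37.5 − 12.5·36.5 = 50.0000; (r_i+r_j)·cross = 26·50.0000 = 1300.0000
edge 4: (12.5,37.5)→(7,38)  cross = 12.5·38 − 7·37.5 = 212.5000; (r_i+r_j)·cross = 19.5·212.5000 = 4143.7500
edge 5: (7,38)→(1,16)  cross = 7·16 − 1·38 = 74.0000; (r_i+r_j)·cross = 8·74.0000 = 592.0000
edge 6: (1,16)→(0.5,3.5)  cross = 1·3.5 − 0.5·16 = -4.5000; (r_i+r_j)·cross = 1.5·-4.5000 = -6.7500
Σcross = 972.5000 → A = |Σcross|/2 = 486.2500 mm²
Σ(r_i+r_j)·cross = 27696.7500 → first moment M = |Σ|/6 = 4616.1250
R_c = M/A = 4616.1250/486.2500 = 9.4933 mm
θ = 206° = 3.595378 rad
V = θ·R_c·A = 3.595378·9.4933·486.2500 = 16596.715 mm³

Volume = 16596.715 mm³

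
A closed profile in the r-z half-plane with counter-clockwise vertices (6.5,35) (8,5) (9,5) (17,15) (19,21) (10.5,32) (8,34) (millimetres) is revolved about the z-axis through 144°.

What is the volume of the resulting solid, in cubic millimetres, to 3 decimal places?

Volume = 6020.758 mm³

Profile (r,z), 7 vertices: (6.5,35) (8,5) (9,5) (17,15) (19,21) (10.5,32) (8,34)
edge 0: (6.5,35)→(8,5)  cross = 6.5·5 − 8·35 = -247.5000; (r_i+r_j)·cross = 14.5·-247.5000 = -3588.7500
edge 1: (8,5)→(9,5)  cross = 8·5 − 9·5 = -5.0000; (r_i+r_j)·cross = 17·-5.0000 = -85.0000
edge 2: (9,5)→(17,15)  cross = 9·15 − 17·5 = 50.0000; (r_i+r_j)·cross = 26·50.0000 = 1300.0000
edge 3: (17,15)→(19,21)  cross = 17·21 − 19·15 = 72.0000; (r_i+r_j)·cross = 36·72.0000 = 2592.0000
edge 4: (19,21)→(10.5,32)  cross = 19·32 − 10.5·21 = 387.5000; (r_i+r_j)·cross = 29.5·387.5000 = 11431.2500
edge 5: (10.5,32)→(8,34)  cross = 10.5·34 − 8·32 = 101.0000; (r_i+r_j)·cross = 18.5·101.0000 = 1868.5000
edge 6: (8,34)→(6.5,35)  cross = 8·35 − 6.5·34 = 59.0000; (r_i+r_j)·cross = 14.5·59.0000 = 855.5000
Σcross = 417.0000 → A = |Σcross|/2 = 208.5000 mm²
Σ(r_i+r_j)·cross = 14373.5000 → first moment M = |Σ|/6 = 2395.5833
R_c = M/A = 2395.5833/208.5000 = 11.4896 mm
θ = 144° = 2.513274 rad
V = θ·R_c·A = 2.513274·11.4896·208.5000 = 6020.758 mm³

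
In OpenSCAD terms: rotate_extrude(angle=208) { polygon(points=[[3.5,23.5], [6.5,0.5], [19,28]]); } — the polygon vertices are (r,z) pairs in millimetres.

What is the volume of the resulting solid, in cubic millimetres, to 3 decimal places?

Profile (r,z), 3 vertices: (3.5,23.5) (6.5,0.5) (19,28)
edge 0: (3.5,23.5)→(6.5,0.5)  cross = 3.5·0.5 − 6.5·23.5 = -151.0000; (r_i+r_j)·cross = 10·-151.0000 = -1510.0000
edge 1: (6.5,0.5)→(19,28)  cross = 6.5·28 − 19·0.5 = 172.5000; (r_i+r_j)·cross = 25.5·172.5000 = 4398.7500
edge 2: (19,28)→(3.5,23.5)  cross = 19·23.5 − 3.5·28 = 348.5000; (r_i+r_j)·cross = 22.5·348.5000 = 7841.2500
Σcross = 370.0000 → A = |Σcross|/2 = 185.0000 mm²
Σ(r_i+r_j)·cross = 10730.0000 → first moment M = |Σ|/6 = 1788.3333
R_c = M/A = 1788.3333/185.0000 = 9.6667 mm
θ = 208° = 3.630285 rad
V = θ·R_c·A = 3.630285·9.6667·185.0000 = 6492.159 mm³

Volume = 6492.159 mm³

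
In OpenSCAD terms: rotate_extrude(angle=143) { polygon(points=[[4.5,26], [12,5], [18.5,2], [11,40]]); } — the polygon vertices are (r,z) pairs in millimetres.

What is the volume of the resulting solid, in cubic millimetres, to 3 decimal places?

Volume = 6638.051 mm³

Profile (r,z), 4 vertices: (4.5,26) (12,5) (18.5,2) (11,40)
edge 0: (4.5,26)→(12,5)  cross = 4.5·5 − 12·26 = -289.5000; (r_i+r_j)·cross = 16.5·-289.5000 = -4776.7500
edge 1: (12,5)→(18.5,2)  cross = 12·2 − 18.5·5 = -68.5000; (r_i+r_j)·cross = 30.5·-68.5000 = -2089.2500
edge 2: (18.5,2)→(11,40)  cross = 18.5·40 − 11·2 = 718.0000; (r_i+r_j)·cross = 29.5·718.0000 = 21181.0000
edge 3: (11,40)→(4.5,26)  cross = 11·26 − 4.5·40 = 106.0000; (r_i+r_j)·cross = 15.5·106.0000 = 1643.0000
Σcross = 466.0000 → A = |Σcross|/2 = 233.0000 mm²
Σ(r_i+r_j)·cross = 15958.0000 → first moment M = |Σ|/6 = 2659.6667
R_c = M/A = 2659.6667/233.0000 = 11.4149 mm
θ = 143° = 2.495821 rad
V = θ·R_c·A = 2.495821·11.4149·233.0000 = 6638.051 mm³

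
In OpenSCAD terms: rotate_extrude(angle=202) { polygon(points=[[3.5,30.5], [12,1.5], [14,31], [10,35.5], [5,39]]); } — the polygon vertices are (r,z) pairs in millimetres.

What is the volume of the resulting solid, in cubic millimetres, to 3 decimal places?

Profile (r,z), 5 vertices: (3.5,30.5) (12,1.5) (14,31) (10,35.5) (5,39)
edge 0: (3.5,30.5)→(12,1.5)  cross = 3.5·1.5 − 12·30.5 = -360.7500; (r_i+r_j)·cross = 15.5·-360.7500 = -5591.6250
edge 1: (12,1.5)→(14,31)  cross = 12·31 − 14·1.5 = 351.0000; (r_i+r_j)·cross = 26·351.0000 = 9126.0000
edge 2: (14,31)→(10,35.5)  cross = 14·35.5 − 10·31 = 187.0000; (r_i+r_j)·cross = 24·187.0000 = 4488.0000
edge 3: (10,35.5)→(5,39)  cross = 10·39 − 5·35.5 = 212.5000; (r_i+r_j)·cross = 15·212.5000 = 3187.5000
edge 4: (5,39)→(3.5,30.5)  cross = 5·30.5 − 3.5·39 = 16.0000; (r_i+r_j)·cross = 8.5·16.0000 = 136.0000
Σcross = 405.7500 → A = |Σcross|/2 = 202.8750 mm²
Σ(r_i+r_j)·cross = 11345.8750 → first moment M = |Σ|/6 = 1890.9792
R_c = M/A = 1890.9792/202.8750 = 9.3209 mm
θ = 202° = 3.525565 rad
V = θ·R_c·A = 3.525565·9.3209·202.8750 = 6666.770 mm³

Volume = 6666.770 mm³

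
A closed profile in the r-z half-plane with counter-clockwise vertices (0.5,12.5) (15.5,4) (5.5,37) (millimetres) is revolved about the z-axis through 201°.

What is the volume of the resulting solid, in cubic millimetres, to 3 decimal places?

Profile (r,z), 3 vertices: (0.5,12.5) (15.5,4) (5.5,37)
edge 0: (0.5,12.5)→(15.5,4)  cross = 0.5·4 − 15.5·12.5 = -191.7500; (r_i+r_j)·cross = 16·-191.7500 = -3068.0000
edge 1: (15.5,4)→(5.5,37)  cross = 15.5·37 − 5.5·4 = 551.5000; (r_i+r_j)·cross = 21·551.5000 = 11581.5000
edge 2: (5.5,37)→(0.5,12.5)  cross = 5.5·12.5 − 0.5·37 = 50.2500; (r_i+r_j)·cross = 6·50.2500 = 301.5000
Σcross = 410.0000 → A = |Σcross|/2 = 205.0000 mm²
Σ(r_i+r_j)·cross = 8815.0000 → first moment M = |Σ|/6 = 1469.1667
R_c = M/A = 1469.1667/205.0000 = 7.1667 mm
θ = 201° = 3.508112 rad
V = θ·R_c·A = 3.508112·7.1667·205.0000 = 5154.001 mm³

Volume = 5154.001 mm³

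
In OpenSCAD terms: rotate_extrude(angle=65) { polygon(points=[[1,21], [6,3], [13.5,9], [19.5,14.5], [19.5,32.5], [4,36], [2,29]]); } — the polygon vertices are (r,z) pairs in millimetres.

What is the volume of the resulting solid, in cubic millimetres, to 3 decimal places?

Volume = 5200.478 mm³

Profile (r,z), 7 vertices: (1,21) (6,3) (13.5,9) (19.5,14.5) (19.5,32.5) (4,36) (2,29)
edge 0: (1,21)→(6,3)  cross = 1·3 − 6·21 = -123.0000; (r_i+r_j)·cross = 7·-123.0000 = -861.0000
edge 1: (6,3)→(13.5,9)  cross = 6·9 − 13.5·3 = 13.5000; (r_i+r_j)·cross = 19.5·13.5000 = 263.2500
edge 2: (13.5,9)→(19.5,14.5)  cross = 13.5·14.5 − 19.5·9 = 20.2500; (r_i+r_j)·cross = 33·20.2500 = 668.2500
edge 3: (19.5,14.5)→(19.5,32.5)  cross = 19.5·32.5 − 19.5·14.5 = 351.0000; (r_i+r_j)·cross = 39·351.0000 = 13689.0000
edge 4: (19.5,32.5)→(4,36)  cross = 19.5·36 − 4·32.5 = 572.0000; (r_i+r_j)·cross = 23.5·572.0000 = 13442.0000
edge 5: (4,36)→(2,29)  cross = 4·29 − 2·36 = 44.0000; (r_i+r_j)·cross = 6·44.0000 = 264.0000
edge 6: (2,29)→(1,21)  cross = 2·21 − 1·29 = 13.0000; (r_i+r_j)·cross = 3·13.0000 = 39.0000
Σcross = 890.7500 → A = |Σcross|/2 = 445.3750 mm²
Σ(r_i+r_j)·cross = 27504.5000 → first moment M = |Σ|/6 = 4584.0833
R_c = M/A = 4584.0833/445.3750 = 10.2926 mm
θ = 65° = 1.134464 rad
V = θ·R_c·A = 1.134464·10.2926·445.3750 = 5200.478 mm³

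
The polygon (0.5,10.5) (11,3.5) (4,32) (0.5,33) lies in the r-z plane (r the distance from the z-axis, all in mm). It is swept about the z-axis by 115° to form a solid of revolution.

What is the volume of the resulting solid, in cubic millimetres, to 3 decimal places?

Volume = 1429.285 mm³

Profile (r,z), 4 vertices: (0.5,10.5) (11,3.5) (4,32) (0.5,33)
edge 0: (0.5,10.5)→(11,3.5)  cross = 0.5·3.5 − 11·10.5 = -113.7500; (r_i+r_j)·cross = 11.5·-113.7500 = -1308.1250
edge 1: (11,3.5)→(4,32)  cross = 11·32 − 4·3.5 = 338.0000; (r_i+r_j)·cross = 15·338.0000 = 5070.0000
edge 2: (4,32)→(0.5,33)  cross = 4·33 − 0.5·32 = 116.0000; (r_i+r_j)·cross = 4.5·116.0000 = 522.0000
edge 3: (0.5,33)→(0.5,10.5)  cross = 0.5·10.5 − 0.5·33 = -11.2500; (r_i+r_j)·cross = 1·-11.2500 = -11.2500
Σcross = 329.0000 → A = |Σcross|/2 = 164.5000 mm²
Σ(r_i+r_j)·cross = 4272.6250 → first moment M = |Σ|/6 = 712.1042
R_c = M/A = 712.1042/164.5000 = 4.3289 mm
θ = 115° = 2.007129 rad
V = θ·R_c·A = 2.007129·4.3289·164.5000 = 1429.285 mm³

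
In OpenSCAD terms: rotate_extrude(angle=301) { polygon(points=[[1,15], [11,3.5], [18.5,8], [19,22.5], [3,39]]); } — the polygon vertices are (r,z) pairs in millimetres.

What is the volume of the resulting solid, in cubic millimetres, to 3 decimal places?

Profile (r,z), 5 vertices: (1,15) (11,3.5) (18.5,8) (19,22.5) (3,39)
edge 0: (1,15)→(11,3.5)  cross = 1·3.5 − 11·15 = -161.5000; (r_i+r_j)·cross = 12·-161.5000 = -1938.0000
edge 1: (11,3.5)→(18.5,8)  cross = 11·8 − 18.5·3.5 = 23.2500; (r_i+r_j)·cross = 29.5·23.2500 = 685.8750
edge 2: (18.5,8)→(19,22.5)  cross = 18.5·22.5 − 19·8 = 264.2500; (r_i+r_j)·cross = 37.5·264.2500 = 9909.3750
edge 3: (19,22.5)→(3,39)  cross = 19·39 − 3·22.5 = 673.5000; (r_i+r_j)·cross = 22·673.5000 = 14817.0000
edge 4: (3,39)→(1,15)  cross = 3·15 − 1·39 = 6.0000; (r_i+r_j)·cross = 4·6.0000 = 24.0000
Σcross = 805.5000 → A = |Σcross|/2 = 402.7500 mm²
Σ(r_i+r_j)·cross = 23498.2500 → first moment M = |Σ|/6 = 3916.3750
R_c = M/A = 3916.3750/402.7500 = 9.7241 mm
θ = 301° = 5.253441 rad
V = θ·R_c·A = 5.253441·9.7241·402.7500 = 20574.445 mm³

Volume = 20574.445 mm³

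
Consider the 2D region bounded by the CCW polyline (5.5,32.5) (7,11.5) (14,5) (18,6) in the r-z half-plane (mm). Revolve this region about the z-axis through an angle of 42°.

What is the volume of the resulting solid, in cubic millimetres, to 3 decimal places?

Profile (r,z), 4 vertices: (5.5,32.5) (7,11.5) (14,5) (18,6)
edge 0: (5.5,32.5)→(7,11.5)  cross = 5.5·11.5 − 7·32.5 = -164.2500; (r_i+r_j)·cross = 12.5·-164.2500 = -2053.1250
edge 1: (7,11.5)→(14,5)  cross = 7·5 − 14·11.5 = -126.0000; (r_i+r_j)·cross = 21·-126.0000 = -2646.0000
edge 2: (14,5)→(18,6)  cross = 14·6 − 18·5 = -6.0000; (r_i+r_j)·cross = 32·-6.0000 = -192.0000
edge 3: (18,6)→(5.5,32.5)  cross = 18·32.5 − 5.5·6 = 552.0000; (r_i+r_j)·cross = 23.5·552.0000 = 12972.0000
Σcross = 255.7500 → A = |Σcross|/2 = 127.8750 mm²
Σ(r_i+r_j)·cross = 8080.8750 → first moment M = |Σ|/6 = 1346.8125
R_c = M/A = 1346.8125/127.8750 = 10.5323 mm
θ = 42° = 0.733038 rad
V = θ·R_c·A = 0.733038·10.5323·127.8750 = 987.265 mm³

Volume = 987.265 mm³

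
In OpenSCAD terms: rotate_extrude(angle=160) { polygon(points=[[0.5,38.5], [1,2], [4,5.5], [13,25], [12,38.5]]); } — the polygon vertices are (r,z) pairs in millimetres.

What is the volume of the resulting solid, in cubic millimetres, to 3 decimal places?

Volume = 5102.237 mm³

Profile (r,z), 5 vertices: (0.5,38.5) (1,2) (4,5.5) (13,25) (12,38.5)
edge 0: (0.5,38.5)→(1,2)  cross = 0.5·2 − 1·38.5 = -37.5000; (r_i+r_j)·cross = 1.5·-37.5000 = -56.2500
edge 1: (1,2)→(4,5.5)  cross = 1·5.5 − 4·2 = -2.5000; (r_i+r_j)·cross = 5·-2.5000 = -12.5000
edge 2: (4,5.5)→(13,25)  cross = 4·25 − 13·5.5 = 28.5000; (r_i+r_j)·cross = 17·28.5000 = 484.5000
edge 3: (13,25)→(12,38.5)  cross = 13·38.5 − 12·25 = 200.5000; (r_i+r_j)·cross = 25·200.5000 = 5012.5000
edge 4: (12,38.5)→(0.5,38.5)  cross = 12·38.5 − 0.5·38.5 = 442.7500; (r_i+r_j)·cross = 12.5·442.7500 = 5534.3750
Σcross = 631.7500 → A = |Σcross|/2 = 315.8750 mm²
Σ(r_i+r_j)·cross = 10962.6250 → first moment M = |Σ|/6 = 1827.1042
R_c = M/A = 1827.1042/315.8750 = 5.7843 mm
θ = 160° = 2.792527 rad
V = θ·R_c·A = 2.792527·5.7843·315.8750 = 5102.237 mm³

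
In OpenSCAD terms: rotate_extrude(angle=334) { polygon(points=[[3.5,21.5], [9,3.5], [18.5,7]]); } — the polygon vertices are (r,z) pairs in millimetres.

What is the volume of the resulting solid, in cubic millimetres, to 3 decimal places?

Volume = 5730.057 mm³

Profile (r,z), 3 vertices: (3.5,21.5) (9,3.5) (18.5,7)
edge 0: (3.5,21.5)→(9,3.5)  cross = 3.5·3.5 − 9·21.5 = -181.2500; (r_i+r_j)·cross = 12.5·-181.2500 = -2265.6250
edge 1: (9,3.5)→(18.5,7)  cross = 9·7 − 18.5·3.5 = -1.7500; (r_i+r_j)·cross = 27.5·-1.7500 = -48.1250
edge 2: (18.5,7)→(3.5,21.5)  cross = 18.5·21.5 − 3.5·7 = 373.2500; (r_i+r_j)·cross = 22·373.2500 = 8211.5000
Σcross = 190.2500 → A = |Σcross|/2 = 95.1250 mm²
Σ(r_i+r_j)·cross = 5897.7500 → first moment M = |Σ|/6 = 982.9583
R_c = M/A = 982.9583/95.1250 = 10.3333 mm
θ = 334° = 5.829400 rad
V = θ·R_c·A = 5.829400·10.3333·95.1250 = 5730.057 mm³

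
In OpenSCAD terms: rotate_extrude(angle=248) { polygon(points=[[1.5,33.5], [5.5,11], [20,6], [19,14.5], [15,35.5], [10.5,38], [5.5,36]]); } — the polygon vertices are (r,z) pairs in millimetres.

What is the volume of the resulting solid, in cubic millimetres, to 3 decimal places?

Profile (r,z), 7 vertices: (1.5,33.5) (5.5,11) (20,6) (19,14.5) (15,35.5) (10.5,38) (5.5,36)
edge 0: (1.5,33.5)→(5.5,11)  cross = 1.5·11 − 5.5·33.5 = -167.7500; (r_i+r_j)·cross = 7·-167.7500 = -1174.2500
edge 1: (5.5,11)→(20,6)  cross = 5.5·6 − 20·11 = -187.0000; (r_i+r_j)·cross = 25.5·-187.0000 = -4768.5000
edge 2: (20,6)→(19,14.5)  cross = 20·14.5 − 19·6 = 176.0000; (r_i+r_j)·cross = 39·176.0000 = 6864.0000
edge 3: (19,14.5)→(15,35.5)  cross = 19·35.5 − 15·14.5 = 457.0000; (r_i+r_j)·cross = 34·457.0000 = 15538.0000
edge 4: (15,35.5)→(10.5,38)  cross = 15·38 − 10.5·35.5 = 197.2500; (r_i+r_j)·cross = 25.5·197.2500 = 5029.8750
edge 5: (10.5,38)→(5.5,36)  cross = 10.5·36 − 5.5·38 = 169.0000; (r_i+r_j)·cross = 16·169.0000 = 2704.0000
edge 6: (5.5,36)→(1.5,33.5)  cross = 5.5·33.5 − 1.5·36 = 130.2500; (r_i+r_j)·cross = 7·130.2500 = 911.7500
Σcross = 774.7500 → A = |Σcross|/2 = 387.3750 mm²
Σ(r_i+r_j)·cross = 25104.8750 → first moment M = |Σ|/6 = 4184.1458
R_c = M/A = 4184.1458/387.3750 = 10.8013 mm
θ = 248° = 4.328417 rad
V = θ·R_c·A = 4.328417·10.8013·387.3750 = 18110.726 mm³

Volume = 18110.726 mm³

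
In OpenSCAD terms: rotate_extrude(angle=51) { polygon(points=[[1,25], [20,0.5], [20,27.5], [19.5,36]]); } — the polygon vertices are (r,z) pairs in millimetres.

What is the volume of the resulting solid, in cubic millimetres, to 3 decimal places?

Profile (r,z), 4 vertices: (1,25) (20,0.5) (20,27.5) (19.5,36)
edge 0: (1,25)→(20,0.5)  cross = 1·0.5 − 20·25 = -499.5000; (r_i+r_j)·cross = 21·-499.5000 = -10489.5000
edge 1: (20,0.5)→(20,27.5)  cross = 20·27.5 − 20·0.5 = 540.0000; (r_i+r_j)·cross = 40·540.0000 = 21600.0000
edge 2: (20,27.5)→(19.5,36)  cross = 20·36 − 19.5·27.5 = 183.7500; (r_i+r_j)·cross = 39.5·183.7500 = 7258.1250
edge 3: (19.5,36)→(1,25)  cross = 19.5·25 − 1·36 = 451.5000; (r_i+r_j)·cross = 20.5·451.5000 = 9255.7500
Σcross = 675.7500 → A = |Σcross|/2 = 337.8750 mm²
Σ(r_i+r_j)·cross = 27624.3750 → first moment M = |Σ|/6 = 4604.0625
R_c = M/A = 4604.0625/337.8750 = 13.6265 mm
θ = 51° = 0.890118 rad
V = θ·R_c·A = 0.890118·13.6265·337.8750 = 4098.159 mm³

Volume = 4098.159 mm³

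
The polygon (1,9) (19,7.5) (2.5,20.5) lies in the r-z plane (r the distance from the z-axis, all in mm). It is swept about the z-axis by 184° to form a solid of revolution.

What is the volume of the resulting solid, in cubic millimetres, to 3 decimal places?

Volume = 2519.950 mm³

Profile (r,z), 3 vertices: (1,9) (19,7.5) (2.5,20.5)
edge 0: (1,9)→(19,7.5)  cross = 1·7.5 − 19·9 = -163.5000; (r_i+r_j)·cross = 20·-163.5000 = -3270.0000
edge 1: (19,7.5)→(2.5,20.5)  cross = 19·20.5 − 2.5·7.5 = 370.7500; (r_i+r_j)·cross = 21.5·370.7500 = 7971.1250
edge 2: (2.5,20.5)→(1,9)  cross = 2.5·9 − 1·20.5 = 2.0000; (r_i+r_j)·cross = 3.5·2.0000 = 7.0000
Σcross = 209.2500 → A = |Σcross|/2 = 104.6250 mm²
Σ(r_i+r_j)·cross = 4708.1250 → first moment M = |Σ|/6 = 784.6875
R_c = M/A = 784.6875/104.6250 = 7.5000 mm
θ = 184° = 3.211406 rad
V = θ·R_c·A = 3.211406·7.5000·104.6250 = 2519.950 mm³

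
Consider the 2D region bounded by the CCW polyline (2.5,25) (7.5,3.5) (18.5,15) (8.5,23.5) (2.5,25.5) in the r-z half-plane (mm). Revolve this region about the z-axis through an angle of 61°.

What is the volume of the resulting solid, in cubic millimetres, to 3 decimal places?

Volume = 1682.414 mm³

Profile (r,z), 5 vertices: (2.5,25) (7.5,3.5) (18.5,15) (8.5,23.5) (2.5,25.5)
edge 0: (2.5,25)→(7.5,3.5)  cross = 2.5·3.5 − 7.5·25 = -178.7500; (r_i+r_j)·cross = 10·-178.7500 = -1787.5000
edge 1: (7.5,3.5)→(18.5,15)  cross = 7.5·15 − 18.5·3.5 = 47.7500; (r_i+r_j)·cross = 26·47.7500 = 1241.5000
edge 2: (18.5,15)→(8.5,23.5)  cross = 18.5·23.5 − 8.5·15 = 307.2500; (r_i+r_j)·cross = 27·307.2500 = 8295.7500
edge 3: (8.5,23.5)→(2.5,25.5)  cross = 8.5·25.5 − 2.5·23.5 = 158.0000; (r_i+r_j)·cross = 11·158.0000 = 1738.0000
edge 4: (2.5,25.5)→(2.5,25)  cross = 2.5·25 − 2.5·25.5 = -1.2500; (r_i+r_j)·cross = 5·-1.2500 = -6.2500
Σcross = 333.0000 → A = |Σcross|/2 = 166.5000 mm²
Σ(r_i+r_j)·cross = 9481.5000 → first moment M = |Σ|/6 = 1580.2500
R_c = M/A = 1580.2500/166.5000 = 9.4910 mm
θ = 61° = 1.064651 rad
V = θ·R_c·A = 1.064651·9.4910·166.5000 = 1682.414 mm³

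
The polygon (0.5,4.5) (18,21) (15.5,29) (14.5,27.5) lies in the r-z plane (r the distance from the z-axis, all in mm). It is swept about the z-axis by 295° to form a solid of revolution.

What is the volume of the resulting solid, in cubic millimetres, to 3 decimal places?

Profile (r,z), 4 vertices: (0.5,4.5) (18,21) (15.5,29) (14.5,27.5)
edge 0: (0.5,4.5)→(18,21)  cross = 0.5·21 − 18·4.5 = -70.5000; (r_i+r_j)·cross = 18.5·-70.5000 = -1304.2500
edge 1: (18,21)→(15.5,29)  cross = 18·29 − 15.5·21 = 196.5000; (r_i+r_j)·cross = 33.5·196.5000 = 6582.7500
edge 2: (15.5,29)→(14.5,27.5)  cross = 15.5·27.5 − 14.5·29 = 5.7500; (r_i+r_j)·cross = 30·5.7500 = 172.5000
edge 3: (14.5,27.5)→(0.5,4.5)  cross = 14.5·4.5 − 0.5·27.5 = 51.5000; (r_i+r_j)·cross = 15·51.5000 = 772.5000
Σcross = 183.2500 → A = |Σcross|/2 = 91.6250 mm²
Σ(r_i+r_j)·cross = 6223.5000 → first moment M = |Σ|/6 = 1037.2500
R_c = M/A = 1037.2500/91.6250 = 11.3206 mm
θ = 295° = 5.148721 rad
V = θ·R_c·A = 5.148721·11.3206·91.6250 = 5340.511 mm³

Volume = 5340.511 mm³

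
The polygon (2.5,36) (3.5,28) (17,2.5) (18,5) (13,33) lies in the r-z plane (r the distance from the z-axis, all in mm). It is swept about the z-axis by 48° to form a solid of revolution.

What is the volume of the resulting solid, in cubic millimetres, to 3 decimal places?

Volume = 1935.169 mm³

Profile (r,z), 5 vertices: (2.5,36) (3.5,28) (17,2.5) (18,5) (13,33)
edge 0: (2.5,36)→(3.5,28)  cross = 2.5·28 − 3.5·36 = -56.0000; (r_i+r_j)·cross = 6·-56.0000 = -336.0000
edge 1: (3.5,28)→(17,2.5)  cross = 3.5·2.5 − 17·28 = -467.2500; (r_i+r_j)·cross = 20.5·-467.2500 = -9578.6250
edge 2: (17,2.5)→(18,5)  cross = 17·5 − 18·2.5 = 40.0000; (r_i+r_j)·cross = 35·40.0000 = 1400.0000
edge 3: (18,5)→(13,33)  cross = 18·33 − 13·5 = 529.0000; (r_i+r_j)·cross = 31·529.0000 = 16399.0000
edge 4: (13,33)→(2.5,36)  cross = 13·36 − 2.5·33 = 385.5000; (r_i+r_j)·cross = 15.5·385.5000 = 5975.2500
Σcross = 431.2500 → A = |Σcross|/2 = 215.6250 mm²
Σ(r_i+r_j)·cross = 13859.6250 → first moment M = |Σ|/6 = 2309.9375
R_c = M/A = 2309.9375/215.6250 = 10.7128 mm
θ = 48° = 0.837758 rad
V = θ·R_c·A = 0.837758·10.7128·215.6250 = 1935.169 mm³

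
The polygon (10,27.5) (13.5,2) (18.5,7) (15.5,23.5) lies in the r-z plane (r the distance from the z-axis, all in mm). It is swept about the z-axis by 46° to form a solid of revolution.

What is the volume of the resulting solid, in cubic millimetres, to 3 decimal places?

Volume = 1278.541 mm³

Profile (r,z), 4 vertices: (10,27.5) (13.5,2) (18.5,7) (15.5,23.5)
edge 0: (10,27.5)→(13.5,2)  cross = 10·2 − 13.5·27.5 = -351.2500; (r_i+r_j)·cross = 23.5·-351.2500 = -8254.3750
edge 1: (13.5,2)→(18.5,7)  cross = 13.5·7 − 18.5·2 = 57.5000; (r_i+r_j)·cross = 32·57.5000 = 1840.0000
edge 2: (18.5,7)→(15.5,23.5)  cross = 18.5·23.5 − 15.5·7 = 326.2500; (r_i+r_j)·cross = 34·326.2500 = 11092.5000
edge 3: (15.5,23.5)→(10,27.5)  cross = 15.5·27.5 − 10·23.5 = 191.2500; (r_i+r_j)·cross = 25.5·191.2500 = 4876.8750
Σcross = 223.7500 → A = |Σcross|/2 = 111.8750 mm²
Σ(r_i+r_j)·cross = 9555.0000 → first moment M = |Σ|/6 = 1592.5000
R_c = M/A = 1592.5000/111.8750 = 14.2346 mm
θ = 46° = 0.802851 rad
V = θ·R_c·A = 0.802851·14.2346·111.8750 = 1278.541 mm³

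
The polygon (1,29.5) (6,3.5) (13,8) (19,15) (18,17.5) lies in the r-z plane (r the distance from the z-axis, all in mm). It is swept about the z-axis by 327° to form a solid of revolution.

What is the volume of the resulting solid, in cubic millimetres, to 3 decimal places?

Profile (r,z), 5 vertices: (1,29.5) (6,3.5) (13,8) (19,15) (18,17.5)
edge 0: (1,29.5)→(6,3.5)  cross = 1·3.5 − 6·29.5 = -173.5000; (r_i+r_j)·cross = 7·-173.5000 = -1214.5000
edge 1: (6,3.5)→(13,8)  cross = 6·8 − 13·3.5 = 2.5000; (r_i+r_j)·cross = 19·2.5000 = 47.5000
edge 2: (13,8)→(19,15)  cross = 13·15 − 19·8 = 43.0000; (r_i+r_j)·cross = 32·43.0000 = 1376.0000
edge 3: (19,15)→(18,17.5)  cross = 19·17.5 − 18·15 = 62.5000; (r_i+r_j)·cross = 37·62.5000 = 2312.5000
edge 4: (18,17.5)→(1,29.5)  cross = 18·29.5 − 1·17.5 = 513.5000; (r_i+r_j)·cross = 19·513.5000 = 9756.5000
Σcross = 448.0000 → A = |Σcross|/2 = 224.0000 mm²
Σ(r_i+r_j)·cross = 12278.0000 → first moment M = |Σ|/6 = 2046.3333
R_c = M/A = 2046.3333/224.0000 = 9.1354 mm
θ = 327° = 5.707227 rad
V = θ·R_c·A = 5.707227·9.1354·224.0000 = 11678.888 mm³

Volume = 11678.888 mm³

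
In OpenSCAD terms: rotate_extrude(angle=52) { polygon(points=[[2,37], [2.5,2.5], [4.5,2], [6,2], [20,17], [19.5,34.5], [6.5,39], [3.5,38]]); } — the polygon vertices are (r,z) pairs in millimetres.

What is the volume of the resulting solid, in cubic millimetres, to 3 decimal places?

Profile (r,z), 8 vertices: (2,37) (2.5,2.5) (4.5,2) (6,2) (20,17) (19.5,34.5) (6.5,39) (3.5,38)
edge 0: (2,37)→(2.5,2.5)  cross = 2·2.5 − 2.5·37 = -87.5000; (r_i+r_j)·cross = 4.5·-87.5000 = -393.7500
edge 1: (2.5,2.5)→(4.5,2)  cross = 2.5·2 − 4.5·2.5 = -6.2500; (r_i+r_j)·cross = 7·-6.2500 = -43.7500
edge 2: (4.5,2)→(6,2)  cross = 4.5·2 − 6·2 = -3.0000; (r_i+r_j)·cross = 10.5·-3.0000 = -31.5000
edge 3: (6,2)→(20,17)  cross = 6·17 − 20·2 = 62.0000; (r_i+r_j)·cross = 26·62.0000 = 1612.0000
edge 4: (20,17)→(19.5,34.5)  cross = 20·34.5 − 19.5·17 = 358.5000; (r_i+r_j)·cross = 39.5·358.5000 = 14160.7500
edge 5: (19.5,34.5)→(6.5,39)  cross = 19.5·39 − 6.5·34.5 = 536.2500; (r_i+r_j)·cross = 26·536.2500 = 13942.5000
edge 6: (6.5,39)→(3.5,38)  cross = 6.5·38 − 3.5·39 = 110.5000; (r_i+r_j)·cross = 10·110.5000 = 1105.0000
edge 7: (3.5,38)→(2,37)  cross = 3.5·37 − 2·38 = 53.5000; (r_i+r_j)·cross = 5.5·53.5000 = 294.2500
Σcross = 1024.0000 → A = |Σcross|/2 = 512.0000 mm²
Σ(r_i+r_j)·cross = 30645.5000 → first moment M = |Σ|/6 = 5107.5833
R_c = M/A = 5107.5833/512.0000 = 9.9757 mm
θ = 52° = 0.907571 rad
V = θ·R_c·A = 0.907571·9.9757·512.0000 = 4635.496 mm³

Volume = 4635.496 mm³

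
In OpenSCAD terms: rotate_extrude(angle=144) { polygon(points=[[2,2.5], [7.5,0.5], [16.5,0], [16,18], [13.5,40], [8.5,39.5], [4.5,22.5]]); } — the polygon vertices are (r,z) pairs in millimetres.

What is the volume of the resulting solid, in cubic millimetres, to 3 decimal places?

Profile (r,z), 7 vertices: (2,2.5) (7.5,0.5) (16.5,0) (16,18) (13.5,40) (8.5,39.5) (4.5,22.5)
edge 0: (2,2.5)→(7.5,0.5)  cross = 2·0.5 − 7.5·2.5 = -17.7500; (r_i+r_j)·cross = 9.5·-17.7500 = -168.6250
edge 1: (7.5,0.5)→(16.5,0)  cross = 7.5·0 − 16.5·0.5 = -8.2500; (r_i+r_j)·cross = 24·-8.2500 = -198.0000
edge 2: (16.5,0)→(16,18)  cross = 16.5·18 − 16·0 = 297.0000; (r_i+r_j)·cross = 32.5·297.0000 = 9652.5000
edge 3: (16,18)→(13.5,40)  cross = 16·40 − 13.5·18 = 397.0000; (r_i+r_j)·cross = 29.5·397.0000 = 11711.5000
edge 4: (13.5,40)→(8.5,39.5)  cross = 13.5·39.5 − 8.5·40 = 193.2500; (r_i+r_j)·cross = 22·193.2500 = 4251.5000
edge 5: (8.5,39.5)→(4.5,22.5)  cross = 8.5·22.5 − 4.5·39.5 = 13.5000; (r_i+r_j)·cross = 13·13.5000 = 175.5000
edge 6: (4.5,22.5)→(2,2.5)  cross = 4.5·2.5 − 2·22.5 = -33.7500; (r_i+r_j)·cross = 6.5·-33.7500 = -219.3750
Σcross = 841.0000 → A = |Σcross|/2 = 420.5000 mm²
Σ(r_i+r_j)·cross = 25205.0000 → first moment M = |Σ|/6 = 4200.8333
R_c = M/A = 4200.8333/420.5000 = 9.9901 mm
θ = 144° = 2.513274 rad
V = θ·R_c·A = 2.513274·9.9901·420.5000 = 10557.846 mm³

Volume = 10557.846 mm³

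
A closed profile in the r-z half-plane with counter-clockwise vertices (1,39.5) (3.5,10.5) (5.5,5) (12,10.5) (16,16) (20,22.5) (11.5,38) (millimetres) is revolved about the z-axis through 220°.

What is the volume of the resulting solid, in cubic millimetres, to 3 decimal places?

Profile (r,z), 7 vertices: (1,39.5) (3.5,10.5) (5.5,5) (12,10.5) (16,16) (20,22.5) (11.5,38)
edge 0: (1,39.5)→(3.5,10.5)  cross = 1·10.5 − 3.5·39.5 = -127.7500; (r_i+r_j)·cross = 4.5·-127.7500 = -574.8750
edge 1: (3.5,10.5)→(5.5,5)  cross = 3.5·5 − 5.5·10.5 = -40.2500; (r_i+r_j)·cross = 9·-40.2500 = -362.2500
edge 2: (5.5,5)→(12,10.5)  cross = 5.5·10.5 − 12·5 = -2.2500; (r_i+r_j)·cross = 17.5·-2.2500 = -39.3750
edge 3: (12,10.5)→(16,16)  cross = 12·16 − 16·10.5 = 24.0000; (r_i+r_j)·cross = 28·24.0000 = 672.0000
edge 4: (16,16)→(20,22.5)  cross = 16·22.5 − 20·16 = 40.0000; (r_i+r_j)·cross = 36·40.0000 = 1440.0000
edge 5: (20,22.5)→(11.5,38)  cross = 20·38 − 11.5·22.5 = 501.2500; (r_i+r_j)·cross = 31.5·501.2500 = 15789.3750
edge 6: (11.5,38)→(1,39.5)  cross = 11.5·39.5 − 1·38 = 416.2500; (r_i+r_j)·cross = 12.5·416.2500 = 5203.1250
Σcross = 811.2500 → A = |Σcross|/2 = 405.6250 mm²
Σ(r_i+r_j)·cross = 22128.0000 → first moment M = |Σ|/6 = 3688.0000
R_c = M/A = 3688.0000/405.6250 = 9.0921 mm
θ = 220° = 3.839724 rad
V = θ·R_c·A = 3.839724·9.0921·405.6250 = 14160.903 mm³

Volume = 14160.903 mm³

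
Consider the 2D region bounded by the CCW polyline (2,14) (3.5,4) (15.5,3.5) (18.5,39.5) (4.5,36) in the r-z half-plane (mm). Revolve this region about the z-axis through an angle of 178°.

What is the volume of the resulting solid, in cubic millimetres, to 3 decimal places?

Profile (r,z), 5 vertices: (2,14) (3.5,4) (15.5,3.5) (18.5,39.5) (4.5,36)
edge 0: (2,14)→(3.5,4)  cross = 2·4 − 3.5·14 = -41.0000; (r_i+r_j)·cross = 5.5·-41.0000 = -225.5000
edge 1: (3.5,4)→(15.5,3.5)  cross = 3.5·3.5 − 15.5·4 = -49.7500; (r_i+r_j)·cross = 19·-49.7500 = -945.2500
edge 2: (15.5,3.5)→(18.5,39.5)  cross = 15.5·39.5 − 18.5·3.5 = 547.5000; (r_i+r_j)·cross = 34·547.5000 = 18615.0000
edge 3: (18.5,39.5)→(4.5,36)  cross = 18.5·36 − 4.5·39.5 = 488.2500; (r_i+r_j)·cross = 23·488.2500 = 11229.7500
edge 4: (4.5,36)→(2,14)  cross = 4.5·14 − 2·36 = -9.0000; (r_i+r_j)·cross = 6.5·-9.0000 = -58.5000
Σcross = 936.0000 → A = |Σcross|/2 = 468.0000 mm²
Σ(r_i+r_j)·cross = 28615.5000 → first moment M = |Σ|/6 = 4769.2500
R_c = M/A = 4769.2500/468.0000 = 10.1907 mm
θ = 178° = 3.106686 rad
V = θ·R_c·A = 3.106686·10.1907·468.0000 = 14816.563 mm³

Volume = 14816.563 mm³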